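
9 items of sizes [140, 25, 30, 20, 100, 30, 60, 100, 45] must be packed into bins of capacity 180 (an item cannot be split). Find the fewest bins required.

4

Total = 140 + 100 + 100 + 60 + 45 + 30 + 30 + 25 + 20 = 550.
Lower bound: ⌈550/180⌉ = 4 bins.
A packing using 4 bins:
  bin 1: 140 + 30 = 170
  bin 2: 100 + 60 + 20 = 180
  bin 3: 100 + 45 + 30 = 175
  bin 4: 25 = 25
This matches the lower bound, so 4 is optimal.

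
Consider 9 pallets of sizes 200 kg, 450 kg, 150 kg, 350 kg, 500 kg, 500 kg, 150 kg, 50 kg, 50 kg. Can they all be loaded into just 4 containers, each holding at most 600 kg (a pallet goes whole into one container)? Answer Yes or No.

No

Total = 2400 kg; ⌈2400/600⌉ = 4.
The bound of 4 does not rule out 4, but exhaustive search shows no assignment into 4 containers of capacity 600 kg exists — the minimum is 5.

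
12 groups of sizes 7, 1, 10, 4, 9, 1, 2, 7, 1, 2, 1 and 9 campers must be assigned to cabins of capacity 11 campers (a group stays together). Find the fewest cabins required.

Total = 10 + 9 + 9 + 7 + 7 + 4 + 2 + 2 + 1 + 1 + 1 + 1 = 54 campers.
Lower bound: ⌈54/11⌉ = 5 cabins.
A packing using 5 cabins:
  cabin 1: 10 + 1 = 11
  cabin 2: 9 + 2 = 11
  cabin 3: 9 + 2 = 11
  cabin 4: 7 + 4 = 11
  cabin 5: 7 + 1 + 1 + 1 = 10
This matches the lower bound, so 5 is optimal.

5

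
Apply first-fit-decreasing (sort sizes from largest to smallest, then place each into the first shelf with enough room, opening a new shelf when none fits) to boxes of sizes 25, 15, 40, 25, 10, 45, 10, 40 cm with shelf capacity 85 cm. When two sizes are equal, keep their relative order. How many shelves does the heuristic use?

3

Sorted descending: 45, 40, 40, 25, 25, 15, 10, 10.
  45 → shelf 1 (new)  [load 45/85]
  40 → shelf 1  [load 85/85]
  40 → shelf 2 (new)  [load 40/85]
  25 → shelf 2  [load 65/85]
  25 → shelf 3 (new)  [load 25/85]
  15 → shelf 2  [load 80/85]
  10 → shelf 3  [load 35/85]
  10 → shelf 3  [load 45/85]
3 shelves opened.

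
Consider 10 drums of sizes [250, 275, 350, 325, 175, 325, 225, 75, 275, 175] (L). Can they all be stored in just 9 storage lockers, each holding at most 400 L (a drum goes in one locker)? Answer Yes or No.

A valid assignment using 8 storage lockers:
  locker 1: 350 = 350
  locker 2: 325 + 75 = 400
  locker 3: 325 = 325
  locker 4: 275 = 275
  locker 5: 275 = 275
  locker 6: 250 = 250
  locker 7: 225 + 175 = 400
  locker 8: 175 = 175
That uses only 8 ≤ 9, so 9 storage lockers are enough.

Yes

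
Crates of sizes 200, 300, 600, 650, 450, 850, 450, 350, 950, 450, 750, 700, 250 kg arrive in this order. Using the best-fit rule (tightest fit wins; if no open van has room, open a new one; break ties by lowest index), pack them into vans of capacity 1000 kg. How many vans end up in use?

8

  200 → van 1 (new)  [load 200/1000]
  300 → van 1  [load 500/1000]
  600 → van 2 (new)  [load 600/1000]
  650 → van 3 (new)  [load 650/1000]
  450 → van 1  [load 950/1000]
  850 → van 4 (new)  [load 850/1000]
  450 → van 5 (new)  [load 450/1000]
  350 → van 3  [load 1000/1000]
  950 → van 6 (new)  [load 950/1000]
  450 → van 5  [load 900/1000]
  750 → van 7 (new)  [load 750/1000]
  700 → van 8 (new)  [load 700/1000]
  250 → van 7  [load 1000/1000]
8 vans opened.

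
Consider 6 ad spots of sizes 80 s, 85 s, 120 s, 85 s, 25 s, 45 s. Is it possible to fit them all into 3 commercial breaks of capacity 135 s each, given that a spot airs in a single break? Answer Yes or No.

Total = 440 s; ⌈440/135⌉ = 4.
At least 4 commercial breaks are required, but only 3 are allowed.

No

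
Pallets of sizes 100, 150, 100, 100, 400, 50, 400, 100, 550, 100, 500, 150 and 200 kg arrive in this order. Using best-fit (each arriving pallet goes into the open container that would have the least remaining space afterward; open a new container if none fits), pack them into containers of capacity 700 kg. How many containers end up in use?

  100 → container 1 (new)  [load 100/700]
  150 → container 1  [load 250/700]
  100 → container 1  [load 350/700]
  100 → container 1  [load 450/700]
  400 → container 2 (new)  [load 400/700]
  50 → container 1  [load 500/700]
  400 → container 3 (new)  [load 400/700]
  100 → container 1  [load 600/700]
  550 → container 4 (new)  [load 550/700]
  100 → container 1  [load 700/700]
  500 → container 5 (new)  [load 500/700]
  150 → container 4  [load 700/700]
  200 → container 5  [load 700/700]
5 containers opened.

5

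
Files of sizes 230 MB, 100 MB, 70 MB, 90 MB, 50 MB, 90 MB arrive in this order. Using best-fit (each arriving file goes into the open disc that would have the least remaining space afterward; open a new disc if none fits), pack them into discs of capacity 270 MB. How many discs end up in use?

  230 → disc 1 (new)  [load 230/270]
  100 → disc 2 (new)  [load 100/270]
  70 → disc 2  [load 170/270]
  90 → disc 2  [load 260/270]
  50 → disc 3 (new)  [load 50/270]
  90 → disc 3  [load 140/270]
3 discs opened.

3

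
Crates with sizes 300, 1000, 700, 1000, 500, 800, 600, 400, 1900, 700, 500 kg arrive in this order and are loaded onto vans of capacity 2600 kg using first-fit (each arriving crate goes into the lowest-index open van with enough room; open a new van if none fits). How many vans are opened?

4

  300 → van 1 (new)  [load 300/2600]
  1000 → van 1  [load 1300/2600]
  700 → van 1  [load 2000/2600]
  1000 → van 2 (new)  [load 1000/2600]
  500 → van 1  [load 2500/2600]
  800 → van 2  [load 1800/2600]
  600 → van 2  [load 2400/2600]
  400 → van 3 (new)  [load 400/2600]
  1900 → van 3  [load 2300/2600]
  700 → van 4 (new)  [load 700/2600]
  500 → van 4  [load 1200/2600]
4 vans opened.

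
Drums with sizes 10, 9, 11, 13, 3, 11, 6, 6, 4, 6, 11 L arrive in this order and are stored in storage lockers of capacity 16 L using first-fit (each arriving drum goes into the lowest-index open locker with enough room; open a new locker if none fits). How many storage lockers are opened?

  10 → locker 1 (new)  [load 10/16]
  9 → locker 2 (new)  [load 9/16]
  11 → locker 3 (new)  [load 11/16]
  13 → locker 4 (new)  [load 13/16]
  3 → locker 1  [load 13/16]
  11 → locker 5 (new)  [load 11/16]
  6 → locker 2  [load 15/16]
  6 → locker 6 (new)  [load 6/16]
  4 → locker 3  [load 15/16]
  6 → locker 6  [load 12/16]
  11 → locker 7 (new)  [load 11/16]
7 storage lockers opened.

7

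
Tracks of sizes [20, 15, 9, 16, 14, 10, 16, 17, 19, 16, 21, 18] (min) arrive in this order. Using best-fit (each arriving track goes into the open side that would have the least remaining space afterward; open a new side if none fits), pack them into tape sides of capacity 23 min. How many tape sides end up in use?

11

  20 → side 1 (new)  [load 20/23]
  15 → side 2 (new)  [load 15/23]
  9 → side 3 (new)  [load 9/23]
  16 → side 4 (new)  [load 16/23]
  14 → side 3  [load 23/23]
  10 → side 5 (new)  [load 10/23]
  16 → side 6 (new)  [load 16/23]
  17 → side 7 (new)  [load 17/23]
  19 → side 8 (new)  [load 19/23]
  16 → side 9 (new)  [load 16/23]
  21 → side 10 (new)  [load 21/23]
  18 → side 11 (new)  [load 18/23]
11 tape sides opened.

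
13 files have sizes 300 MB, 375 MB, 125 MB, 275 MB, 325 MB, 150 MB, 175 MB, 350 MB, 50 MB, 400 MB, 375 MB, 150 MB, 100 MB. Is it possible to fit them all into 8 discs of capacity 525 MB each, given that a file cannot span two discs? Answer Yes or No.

Yes

A valid assignment using 7 discs:
  disc 1: 400 + 125 = 525
  disc 2: 375 + 150 = 525
  disc 3: 375 + 150 = 525
  disc 4: 350 + 175 = 525
  disc 5: 325 + 100 + 50 = 475
  disc 6: 300 = 300
  disc 7: 275 = 275
That uses only 7 ≤ 8, so 8 discs are enough.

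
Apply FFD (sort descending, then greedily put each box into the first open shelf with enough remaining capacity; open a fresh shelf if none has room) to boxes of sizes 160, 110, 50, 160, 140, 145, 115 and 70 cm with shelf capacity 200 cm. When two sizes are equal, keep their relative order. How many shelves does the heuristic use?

6

Sorted descending: 160, 160, 145, 140, 115, 110, 70, 50.
  160 → shelf 1 (new)  [load 160/200]
  160 → shelf 2 (new)  [load 160/200]
  145 → shelf 3 (new)  [load 145/200]
  140 → shelf 4 (new)  [load 140/200]
  115 → shelf 5 (new)  [load 115/200]
  110 → shelf 6 (new)  [load 110/200]
  70 → shelf 5  [load 185/200]
  50 → shelf 3  [load 195/200]
6 shelves opened.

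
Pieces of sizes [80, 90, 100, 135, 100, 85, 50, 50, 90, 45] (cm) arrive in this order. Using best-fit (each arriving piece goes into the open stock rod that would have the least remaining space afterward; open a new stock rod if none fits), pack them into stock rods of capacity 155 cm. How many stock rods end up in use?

  80 → stock rod 1 (new)  [load 80/155]
  90 → stock rod 2 (new)  [load 90/155]
  100 → stock rod 3 (new)  [load 100/155]
  135 → stock rod 4 (new)  [load 135/155]
  100 → stock rod 5 (new)  [load 100/155]
  85 → stock rod 6 (new)  [load 85/155]
  50 → stock rod 3  [load 150/155]
  50 → stock rod 5  [load 150/155]
  90 → stock rod 7 (new)  [load 90/155]
  45 → stock rod 2  [load 135/155]
7 stock rods opened.

7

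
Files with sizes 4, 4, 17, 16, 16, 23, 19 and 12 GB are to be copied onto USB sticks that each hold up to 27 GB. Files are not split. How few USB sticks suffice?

6

Total = 23 + 19 + 17 + 16 + 16 + 12 + 4 + 4 = 111 GB.
Lower bound: ⌈111/27⌉ = 5 USB sticks.
A packing using 6 USB sticks:
  USB stick 1: 23 + 4 = 27
  USB stick 2: 19 + 4 = 23
  USB stick 3: 17 = 17
  USB stick 4: 16 = 16
  USB stick 5: 16 = 16
  USB stick 6: 12 = 12
No arrangement into 5 USB sticks stays within capacity, so 6 is optimal.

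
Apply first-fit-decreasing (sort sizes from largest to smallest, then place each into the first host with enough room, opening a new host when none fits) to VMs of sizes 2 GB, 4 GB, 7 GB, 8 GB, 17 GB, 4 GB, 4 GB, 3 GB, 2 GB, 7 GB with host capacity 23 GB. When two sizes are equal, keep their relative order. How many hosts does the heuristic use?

3

Sorted descending: 17, 8, 7, 7, 4, 4, 4, 3, 2, 2.
  17 → host 1 (new)  [load 17/23]
  8 → host 2 (new)  [load 8/23]
  7 → host 2  [load 15/23]
  7 → host 2  [load 22/23]
  4 → host 1  [load 21/23]
  4 → host 3 (new)  [load 4/23]
  4 → host 3  [load 8/23]
  3 → host 3  [load 11/23]
  2 → host 1  [load 23/23]
  2 → host 3  [load 13/23]
3 hosts opened.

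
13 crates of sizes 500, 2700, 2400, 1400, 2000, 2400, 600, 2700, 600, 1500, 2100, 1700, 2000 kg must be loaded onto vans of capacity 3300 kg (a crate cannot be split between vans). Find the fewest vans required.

Total = 2700 + 2700 + 2400 + 2400 + 2100 + 2000 + 2000 + 1700 + 1500 + 1400 + 600 + 600 + 500 = 22600 kg.
Lower bound: ⌈22600/3300⌉ = 7 vans.
Also, 8 crates each exceed 1650 kg, and no two of those can share a van, so at least 8 vans are needed.
A packing using 9 vans:
  van 1: 2700 + 600 = 3300
  van 2: 2700 + 600 = 3300
  van 3: 2400 + 500 = 2900
  van 4: 2400 = 2400
  van 5: 2100 = 2100
  van 6: 2000 = 2000
  van 7: 2000 = 2000
  van 8: 1700 + 1500 = 3200
  van 9: 1400 = 1400
No arrangement into 8 vans stays within capacity, so 9 is optimal.

9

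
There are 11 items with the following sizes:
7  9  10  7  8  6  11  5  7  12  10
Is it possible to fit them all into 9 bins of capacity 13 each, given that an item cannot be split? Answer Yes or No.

A valid assignment using 9 bins:
  bin 1: 12 = 12
  bin 2: 11 = 11
  bin 3: 10 = 10
  bin 4: 10 = 10
  bin 5: 9 = 9
  bin 6: 8 + 5 = 13
  bin 7: 7 + 6 = 13
  bin 8: 7 = 7
  bin 9: 7 = 7
Every load is within 13, so 9 bins suffice.

Yes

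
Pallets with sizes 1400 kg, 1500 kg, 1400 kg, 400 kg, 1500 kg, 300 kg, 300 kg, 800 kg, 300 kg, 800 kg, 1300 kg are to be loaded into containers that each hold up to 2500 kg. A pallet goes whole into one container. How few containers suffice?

Total = 1500 + 1500 + 1400 + 1400 + 1300 + 800 + 800 + 400 + 300 + 300 + 300 = 10000 kg.
Lower bound: ⌈10000/2500⌉ = 4 containers.
Also, 5 pallets each exceed 1250 kg, and no two of those can share a container, so at least 5 containers are needed.
A packing using 5 containers:
  container 1: 1500 + 800 = 2300
  container 2: 1500 + 800 = 2300
  container 3: 1400 + 400 + 300 + 300 = 2400
  container 4: 1400 + 300 = 1700
  container 5: 1300 = 1300
This matches the lower bound, so 5 is optimal.

5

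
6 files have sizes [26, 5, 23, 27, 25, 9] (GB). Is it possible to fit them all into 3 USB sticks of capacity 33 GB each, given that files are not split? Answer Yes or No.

Total = 115 GB; ⌈115/33⌉ = 4.
At least 4 USB sticks are required, but only 3 are allowed.

No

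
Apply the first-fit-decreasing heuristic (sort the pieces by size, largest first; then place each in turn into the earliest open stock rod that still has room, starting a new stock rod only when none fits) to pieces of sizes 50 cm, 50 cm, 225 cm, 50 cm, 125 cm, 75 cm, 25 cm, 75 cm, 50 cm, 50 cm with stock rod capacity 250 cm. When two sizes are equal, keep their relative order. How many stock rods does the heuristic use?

Sorted descending: 225, 125, 75, 75, 50, 50, 50, 50, 50, 25.
  225 → stock rod 1 (new)  [load 225/250]
  125 → stock rod 2 (new)  [load 125/250]
  75 → stock rod 2  [load 200/250]
  75 → stock rod 3 (new)  [load 75/250]
  50 → stock rod 2  [load 250/250]
  50 → stock rod 3  [load 125/250]
  50 → stock rod 3  [load 175/250]
  50 → stock rod 3  [load 225/250]
  50 → stock rod 4 (new)  [load 50/250]
  25 → stock rod 1  [load 250/250]
4 stock rods opened.

4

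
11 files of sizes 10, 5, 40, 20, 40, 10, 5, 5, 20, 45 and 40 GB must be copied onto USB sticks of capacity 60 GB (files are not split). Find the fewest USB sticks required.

Total = 45 + 40 + 40 + 40 + 20 + 20 + 10 + 10 + 5 + 5 + 5 = 240 GB.
Lower bound: ⌈240/60⌉ = 4 USB sticks.
A packing using 4 USB sticks:
  USB stick 1: 45 + 10 + 5 = 60
  USB stick 2: 40 + 20 = 60
  USB stick 3: 40 + 20 = 60
  USB stick 4: 40 + 10 + 5 + 5 = 60
This matches the lower bound, so 4 is optimal.

4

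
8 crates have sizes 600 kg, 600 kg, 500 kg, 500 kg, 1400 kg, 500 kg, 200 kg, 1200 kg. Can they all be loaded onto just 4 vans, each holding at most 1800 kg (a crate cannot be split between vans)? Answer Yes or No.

Yes

A valid assignment using 4 vans:
  van 1: 1400 + 200 = 1600
  van 2: 1200 + 600 = 1800
  van 3: 600 + 500 + 500 = 1600
  van 4: 500 = 500
Every load is within 1800 kg, so 4 vans suffice.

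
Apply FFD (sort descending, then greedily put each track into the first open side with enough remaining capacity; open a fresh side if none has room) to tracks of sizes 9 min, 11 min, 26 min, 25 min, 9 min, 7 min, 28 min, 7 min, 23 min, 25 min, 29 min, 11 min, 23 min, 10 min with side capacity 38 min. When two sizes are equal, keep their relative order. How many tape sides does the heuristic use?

Sorted descending: 29, 28, 26, 25, 25, 23, 23, 11, 11, 10, 9, 9, 7, 7.
  29 → side 1 (new)  [load 29/38]
  28 → side 2 (new)  [load 28/38]
  26 → side 3 (new)  [load 26/38]
  25 → side 4 (new)  [load 25/38]
  25 → side 5 (new)  [load 25/38]
  23 → side 6 (new)  [load 23/38]
  23 → side 7 (new)  [load 23/38]
  11 → side 3  [load 37/38]
  11 → side 4  [load 36/38]
  10 → side 2  [load 38/38]
  9 → side 1  [load 38/38]
  9 → side 5  [load 34/38]
  7 → side 6  [load 30/38]
  7 → side 6  [load 37/38]
7 tape sides opened.

7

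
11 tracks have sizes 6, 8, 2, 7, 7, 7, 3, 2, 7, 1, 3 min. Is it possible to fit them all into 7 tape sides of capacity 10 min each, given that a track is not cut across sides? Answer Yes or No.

Yes

A valid assignment using 6 tape sides:
  side 1: 8 + 2 = 10
  side 2: 7 + 3 = 10
  side 3: 7 + 3 = 10
  side 4: 7 + 2 + 1 = 10
  side 5: 7 = 7
  side 6: 6 = 6
That uses only 6 ≤ 7, so 7 tape sides are enough.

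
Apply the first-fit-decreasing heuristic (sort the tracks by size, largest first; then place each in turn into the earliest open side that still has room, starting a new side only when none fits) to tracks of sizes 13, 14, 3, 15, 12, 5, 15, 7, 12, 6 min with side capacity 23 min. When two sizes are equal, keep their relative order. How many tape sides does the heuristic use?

6

Sorted descending: 15, 15, 14, 13, 12, 12, 7, 6, 5, 3.
  15 → side 1 (new)  [load 15/23]
  15 → side 2 (new)  [load 15/23]
  14 → side 3 (new)  [load 14/23]
  13 → side 4 (new)  [load 13/23]
  12 → side 5 (new)  [load 12/23]
  12 → side 6 (new)  [load 12/23]
  7 → side 1  [load 22/23]
  6 → side 2  [load 21/23]
  5 → side 3  [load 19/23]
  3 → side 3  [load 22/23]
6 tape sides opened.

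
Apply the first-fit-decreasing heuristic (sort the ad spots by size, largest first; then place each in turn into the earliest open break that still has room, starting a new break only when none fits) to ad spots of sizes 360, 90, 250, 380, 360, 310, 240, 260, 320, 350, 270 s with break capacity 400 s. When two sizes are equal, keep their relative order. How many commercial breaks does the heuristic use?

Sorted descending: 380, 360, 360, 350, 320, 310, 270, 260, 250, 240, 90.
  380 → break 1 (new)  [load 380/400]
  360 → break 2 (new)  [load 360/400]
  360 → break 3 (new)  [load 360/400]
  350 → break 4 (new)  [load 350/400]
  320 → break 5 (new)  [load 320/400]
  310 → break 6 (new)  [load 310/400]
  270 → break 7 (new)  [load 270/400]
  260 → break 8 (new)  [load 260/400]
  250 → break 9 (new)  [load 250/400]
  240 → break 10 (new)  [load 240/400]
  90 → break 6  [load 400/400]
10 commercial breaks opened.

10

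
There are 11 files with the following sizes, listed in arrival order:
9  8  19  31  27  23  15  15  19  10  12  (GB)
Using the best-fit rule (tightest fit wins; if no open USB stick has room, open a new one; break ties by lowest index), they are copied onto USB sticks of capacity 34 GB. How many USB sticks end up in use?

6

  9 → USB stick 1 (new)  [load 9/34]
  8 → USB stick 1  [load 17/34]
  19 → USB stick 2 (new)  [load 19/34]
  31 → USB stick 3 (new)  [load 31/34]
  27 → USB stick 4 (new)  [load 27/34]
  23 → USB stick 5 (new)  [load 23/34]
  15 → USB stick 2  [load 34/34]
  15 → USB stick 1  [load 32/34]
  19 → USB stick 6 (new)  [load 19/34]
  10 → USB stick 5  [load 33/34]
  12 → USB stick 6  [load 31/34]
6 USB sticks opened.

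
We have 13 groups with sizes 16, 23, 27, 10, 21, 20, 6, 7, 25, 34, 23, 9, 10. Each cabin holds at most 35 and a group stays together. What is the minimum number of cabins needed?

Total = 34 + 27 + 25 + 23 + 23 + 21 + 20 + 16 + 10 + 10 + 9 + 7 + 6 = 231.
Lower bound: ⌈231/35⌉ = 7 cabins.
A packing using 8 cabins:
  cabin 1: 34 = 34
  cabin 2: 27 + 7 = 34
  cabin 3: 25 + 10 = 35
  cabin 4: 23 + 10 = 33
  cabin 5: 23 + 9 = 32
  cabin 6: 21 + 6 = 27
  cabin 7: 20 = 20
  cabin 8: 16 = 16
No arrangement into 7 cabins stays within capacity, so 8 is optimal.

8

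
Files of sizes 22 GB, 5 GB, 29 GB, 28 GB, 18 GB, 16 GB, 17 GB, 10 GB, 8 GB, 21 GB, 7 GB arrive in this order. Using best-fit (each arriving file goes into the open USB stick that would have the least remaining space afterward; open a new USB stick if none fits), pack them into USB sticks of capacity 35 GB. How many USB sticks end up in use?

6

  22 → USB stick 1 (new)  [load 22/35]
  5 → USB stick 1  [load 27/35]
  29 → USB stick 2 (new)  [load 29/35]
  28 → USB stick 3 (new)  [load 28/35]
  18 → USB stick 4 (new)  [load 18/35]
  16 → USB stick 4  [load 34/35]
  17 → USB stick 5 (new)  [load 17/35]
  10 → USB stick 5  [load 27/35]
  8 → USB stick 1  [load 35/35]
  21 → USB stick 6 (new)  [load 21/35]
  7 → USB stick 3  [load 35/35]
6 USB sticks opened.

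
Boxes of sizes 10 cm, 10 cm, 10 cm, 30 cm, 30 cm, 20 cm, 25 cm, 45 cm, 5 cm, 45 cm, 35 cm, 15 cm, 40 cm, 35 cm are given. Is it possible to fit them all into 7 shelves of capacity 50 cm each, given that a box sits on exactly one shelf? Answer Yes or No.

No

Total = 355 cm; ⌈355/50⌉ = 8.
At least 8 shelves are required, but only 7 are allowed.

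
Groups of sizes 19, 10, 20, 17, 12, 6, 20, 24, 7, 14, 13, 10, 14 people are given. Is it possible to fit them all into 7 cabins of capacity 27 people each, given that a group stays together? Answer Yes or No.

Total = 186 people; ⌈186/27⌉ = 7.
The bound of 7 does not rule out 7, but exhaustive search shows no assignment into 7 cabins of capacity 27 people exists — the minimum is 8.

No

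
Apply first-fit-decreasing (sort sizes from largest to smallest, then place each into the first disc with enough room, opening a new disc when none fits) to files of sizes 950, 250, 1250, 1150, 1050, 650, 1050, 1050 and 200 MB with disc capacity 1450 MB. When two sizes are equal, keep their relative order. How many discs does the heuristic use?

Sorted descending: 1250, 1150, 1050, 1050, 1050, 950, 650, 250, 200.
  1250 → disc 1 (new)  [load 1250/1450]
  1150 → disc 2 (new)  [load 1150/1450]
  1050 → disc 3 (new)  [load 1050/1450]
  1050 → disc 4 (new)  [load 1050/1450]
  1050 → disc 5 (new)  [load 1050/1450]
  950 → disc 6 (new)  [load 950/1450]
  650 → disc 7 (new)  [load 650/1450]
  250 → disc 2  [load 1400/1450]
  200 → disc 1  [load 1450/1450]
7 discs opened.

7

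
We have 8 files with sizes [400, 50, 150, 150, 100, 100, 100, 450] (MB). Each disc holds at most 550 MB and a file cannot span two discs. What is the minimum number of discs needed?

3

Total = 450 + 400 + 150 + 150 + 100 + 100 + 100 + 50 = 1500 MB.
Lower bound: ⌈1500/550⌉ = 3 discs.
A packing using 3 discs:
  disc 1: 450 + 100 = 550
  disc 2: 400 + 150 = 550
  disc 3: 150 + 100 + 100 + 50 = 400
This matches the lower bound, so 3 is optimal.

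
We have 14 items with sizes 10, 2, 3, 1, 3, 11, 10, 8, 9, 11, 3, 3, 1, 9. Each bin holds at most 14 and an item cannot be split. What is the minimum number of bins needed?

7

Total = 11 + 11 + 10 + 10 + 9 + 9 + 8 + 3 + 3 + 3 + 3 + 2 + 1 + 1 = 84.
Lower bound: ⌈84/14⌉ = 6 bins.
Also, 7 items each exceed 7, and no two of those can share a bin, so at least 7 bins are needed.
A packing using 7 bins:
  bin 1: 11 + 3 = 14
  bin 2: 11 + 3 = 14
  bin 3: 10 + 3 + 1 = 14
  bin 4: 10 + 3 + 1 = 14
  bin 5: 9 + 2 = 11
  bin 6: 9 = 9
  bin 7: 8 = 8
This matches the lower bound, so 7 is optimal.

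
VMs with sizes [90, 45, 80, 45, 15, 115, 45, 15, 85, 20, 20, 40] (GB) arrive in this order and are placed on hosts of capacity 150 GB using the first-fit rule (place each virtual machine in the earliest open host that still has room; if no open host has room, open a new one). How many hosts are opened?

  90 → host 1 (new)  [load 90/150]
  45 → host 1  [load 135/150]
  80 → host 2 (new)  [load 80/150]
  45 → host 2  [load 125/150]
  15 → host 1  [load 150/150]
  115 → host 3 (new)  [load 115/150]
  45 → host 4 (new)  [load 45/150]
  15 → host 2  [load 140/150]
  85 → host 4  [load 130/150]
  20 → host 3  [load 135/150]
  20 → host 4  [load 150/150]
  40 → host 5 (new)  [load 40/150]
5 hosts opened.

5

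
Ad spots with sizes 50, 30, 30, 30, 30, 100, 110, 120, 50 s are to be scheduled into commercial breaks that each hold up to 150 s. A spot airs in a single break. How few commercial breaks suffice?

Total = 120 + 110 + 100 + 50 + 50 + 30 + 30 + 30 + 30 = 550 s.
Lower bound: ⌈550/150⌉ = 4 commercial breaks.
A packing using 4 commercial breaks:
  break 1: 120 + 30 = 150
  break 2: 110 + 30 = 140
  break 3: 100 + 50 = 150
  break 4: 50 + 30 + 30 = 110
This matches the lower bound, so 4 is optimal.

4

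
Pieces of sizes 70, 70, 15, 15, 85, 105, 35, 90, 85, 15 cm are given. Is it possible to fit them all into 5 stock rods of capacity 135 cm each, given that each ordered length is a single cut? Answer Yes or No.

No

Total = 585 cm; ⌈585/135⌉ = 5.
6 pieces each exceed half the capacity and cannot share a stock rod, forcing at least 6 stock rods.
At least 6 stock rods are required, but only 5 are allowed.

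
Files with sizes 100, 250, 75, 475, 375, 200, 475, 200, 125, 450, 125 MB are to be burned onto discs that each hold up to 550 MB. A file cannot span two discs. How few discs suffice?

Total = 475 + 475 + 450 + 375 + 250 + 200 + 200 + 125 + 125 + 100 + 75 = 2850 MB.
Lower bound: ⌈2850/550⌉ = 6 discs.
A packing using 6 discs:
  disc 1: 475 + 75 = 550
  disc 2: 475 = 475
  disc 3: 450 + 100 = 550
  disc 4: 375 + 125 = 500
  disc 5: 250 + 200 = 450
  disc 6: 200 + 125 = 325
This matches the lower bound, so 6 is optimal.

6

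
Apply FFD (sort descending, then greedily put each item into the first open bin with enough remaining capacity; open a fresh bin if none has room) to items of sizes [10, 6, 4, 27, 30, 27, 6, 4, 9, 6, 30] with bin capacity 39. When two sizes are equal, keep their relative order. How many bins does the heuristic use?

5

Sorted descending: 30, 30, 27, 27, 10, 9, 6, 6, 6, 4, 4.
  30 → bin 1 (new)  [load 30/39]
  30 → bin 2 (new)  [load 30/39]
  27 → bin 3 (new)  [load 27/39]
  27 → bin 4 (new)  [load 27/39]
  10 → bin 3  [load 37/39]
  9 → bin 1  [load 39/39]
  6 → bin 2  [load 36/39]
  6 → bin 4  [load 33/39]
  6 → bin 4  [load 39/39]
  4 → bin 5 (new)  [load 4/39]
  4 → bin 5  [load 8/39]
5 bins opened.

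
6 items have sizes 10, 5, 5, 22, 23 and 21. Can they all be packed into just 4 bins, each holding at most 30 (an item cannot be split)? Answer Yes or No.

Yes

A valid assignment using 4 bins:
  bin 1: 23 + 5 = 28
  bin 2: 22 + 5 = 27
  bin 3: 21 = 21
  bin 4: 10 = 10
Every load is within 30, so 4 bins suffice.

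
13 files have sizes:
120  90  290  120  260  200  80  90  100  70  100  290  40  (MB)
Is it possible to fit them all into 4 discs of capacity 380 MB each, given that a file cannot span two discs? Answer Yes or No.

No

Total = 1850 MB; ⌈1850/380⌉ = 5.
At least 5 discs are required, but only 4 are allowed.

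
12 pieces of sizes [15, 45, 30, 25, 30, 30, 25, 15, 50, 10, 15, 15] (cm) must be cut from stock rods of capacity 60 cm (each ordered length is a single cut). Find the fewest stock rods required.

6

Total = 50 + 45 + 30 + 30 + 30 + 25 + 25 + 15 + 15 + 15 + 15 + 10 = 305 cm.
Lower bound: ⌈305/60⌉ = 6 stock rods.
A packing using 6 stock rods:
  stock rod 1: 50 + 10 = 60
  stock rod 2: 45 + 15 = 60
  stock rod 3: 30 + 30 = 60
  stock rod 4: 30 + 25 = 55
  stock rod 5: 25 + 15 + 15 = 55
  stock rod 6: 15 = 15
This matches the lower bound, so 6 is optimal.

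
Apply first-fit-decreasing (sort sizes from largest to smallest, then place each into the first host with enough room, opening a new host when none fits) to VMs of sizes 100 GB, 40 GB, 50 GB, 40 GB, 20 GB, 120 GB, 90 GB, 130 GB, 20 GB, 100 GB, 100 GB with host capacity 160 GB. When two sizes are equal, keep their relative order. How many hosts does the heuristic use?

Sorted descending: 130, 120, 100, 100, 100, 90, 50, 40, 40, 20, 20.
  130 → host 1 (new)  [load 130/160]
  120 → host 2 (new)  [load 120/160]
  100 → host 3 (new)  [load 100/160]
  100 → host 4 (new)  [load 100/160]
  100 → host 5 (new)  [load 100/160]
  90 → host 6 (new)  [load 90/160]
  50 → host 3  [load 150/160]
  40 → host 2  [load 160/160]
  40 → host 4  [load 140/160]
  20 → host 1  [load 150/160]
  20 → host 4  [load 160/160]
6 hosts opened.

6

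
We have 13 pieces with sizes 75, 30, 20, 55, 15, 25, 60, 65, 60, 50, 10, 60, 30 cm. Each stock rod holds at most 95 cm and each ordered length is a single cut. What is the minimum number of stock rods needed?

7

Total = 75 + 65 + 60 + 60 + 60 + 55 + 50 + 30 + 30 + 25 + 20 + 15 + 10 = 555 cm.
Lower bound: ⌈555/95⌉ = 6 stock rods.
Also, 7 pieces each exceed 95/2 cm, and no two of those can share a stock rod, so at least 7 stock rods are needed.
A packing using 7 stock rods:
  stock rod 1: 75 + 20 = 95
  stock rod 2: 65 + 30 = 95
  stock rod 3: 60 + 30 = 90
  stock rod 4: 60 + 25 + 10 = 95
  stock rod 5: 60 + 15 = 75
  stock rod 6: 55 = 55
  stock rod 7: 50 = 50
This matches the lower bound, so 7 is optimal.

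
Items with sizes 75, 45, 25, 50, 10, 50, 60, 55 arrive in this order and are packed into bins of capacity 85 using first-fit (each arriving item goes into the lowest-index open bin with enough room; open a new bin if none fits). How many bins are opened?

6

  75 → bin 1 (new)  [load 75/85]
  45 → bin 2 (new)  [load 45/85]
  25 → bin 2  [load 70/85]
  50 → bin 3 (new)  [load 50/85]
  10 → bin 1  [load 85/85]
  50 → bin 4 (new)  [load 50/85]
  60 → bin 5 (new)  [load 60/85]
  55 → bin 6 (new)  [load 55/85]
6 bins opened.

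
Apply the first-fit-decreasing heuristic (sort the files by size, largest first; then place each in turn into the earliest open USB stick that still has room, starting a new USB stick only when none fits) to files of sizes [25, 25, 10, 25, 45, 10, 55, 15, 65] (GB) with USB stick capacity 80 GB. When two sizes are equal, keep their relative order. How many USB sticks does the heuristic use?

Sorted descending: 65, 55, 45, 25, 25, 25, 15, 10, 10.
  65 → USB stick 1 (new)  [load 65/80]
  55 → USB stick 2 (new)  [load 55/80]
  45 → USB stick 3 (new)  [load 45/80]
  25 → USB stick 2  [load 80/80]
  25 → USB stick 3  [load 70/80]
  25 → USB stick 4 (new)  [load 25/80]
  15 → USB stick 1  [load 80/80]
  10 → USB stick 3  [load 80/80]
  10 → USB stick 4  [load 35/80]
4 USB sticks opened.

4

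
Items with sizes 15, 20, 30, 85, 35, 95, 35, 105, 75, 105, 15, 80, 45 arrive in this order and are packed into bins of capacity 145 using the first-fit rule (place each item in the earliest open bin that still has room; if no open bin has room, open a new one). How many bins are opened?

7

  15 → bin 1 (new)  [load 15/145]
  20 → bin 1  [load 35/145]
  30 → bin 1  [load 65/145]
  85 → bin 2 (new)  [load 85/145]
  35 → bin 1  [load 100/145]
  95 → bin 3 (new)  [load 95/145]
  35 → bin 1  [load 135/145]
  105 → bin 4 (new)  [load 105/145]
  75 → bin 5 (new)  [load 75/145]
  105 → bin 6 (new)  [load 105/145]
  15 → bin 2  [load 100/145]
  80 → bin 7 (new)  [load 80/145]
  45 → bin 2  [load 145/145]
7 bins opened.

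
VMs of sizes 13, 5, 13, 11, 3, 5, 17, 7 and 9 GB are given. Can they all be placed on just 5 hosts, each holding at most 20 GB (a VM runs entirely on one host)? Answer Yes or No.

Yes

A valid assignment using 5 hosts:
  host 1: 17 + 3 = 20
  host 2: 13 + 7 = 20
  host 3: 13 + 5 = 18
  host 4: 11 + 9 = 20
  host 5: 5 = 5
Every load is within 20 GB, so 5 hosts suffice.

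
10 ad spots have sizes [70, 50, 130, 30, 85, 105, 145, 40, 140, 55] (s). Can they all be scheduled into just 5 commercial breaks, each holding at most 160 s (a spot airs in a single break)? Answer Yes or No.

Total = 850 s; ⌈850/160⌉ = 6.
At least 6 commercial breaks are required, but only 5 are allowed.

No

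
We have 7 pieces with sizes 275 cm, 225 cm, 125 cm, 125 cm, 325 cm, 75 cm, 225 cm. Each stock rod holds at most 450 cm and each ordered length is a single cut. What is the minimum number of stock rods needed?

4

Total = 325 + 275 + 225 + 225 + 125 + 125 + 75 = 1375 cm.
Lower bound: ⌈1375/450⌉ = 4 stock rods.
A packing using 4 stock rods:
  stock rod 1: 325 + 125 = 450
  stock rod 2: 275 + 125 = 400
  stock rod 3: 225 + 225 = 450
  stock rod 4: 75 = 75
This matches the lower bound, so 4 is optimal.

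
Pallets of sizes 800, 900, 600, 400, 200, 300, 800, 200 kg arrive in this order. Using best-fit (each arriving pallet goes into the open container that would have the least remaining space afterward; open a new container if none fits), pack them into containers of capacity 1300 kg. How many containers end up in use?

4

  800 → container 1 (new)  [load 800/1300]
  900 → container 2 (new)  [load 900/1300]
  600 → container 3 (new)  [load 600/1300]
  400 → container 2  [load 1300/1300]
  200 → container 1  [load 1000/1300]
  300 → container 1  [load 1300/1300]
  800 → container 4 (new)  [load 800/1300]
  200 → container 4  [load 1000/1300]
4 containers opened.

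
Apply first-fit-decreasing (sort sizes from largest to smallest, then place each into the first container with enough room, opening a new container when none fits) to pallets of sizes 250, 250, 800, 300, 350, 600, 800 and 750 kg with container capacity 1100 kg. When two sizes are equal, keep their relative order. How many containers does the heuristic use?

Sorted descending: 800, 800, 750, 600, 350, 300, 250, 250.
  800 → container 1 (new)  [load 800/1100]
  800 → container 2 (new)  [load 800/1100]
  750 → container 3 (new)  [load 750/1100]
  600 → container 4 (new)  [load 600/1100]
  350 → container 3  [load 1100/1100]
  300 → container 1  [load 1100/1100]
  250 → container 2  [load 1050/1100]
  250 → container 4  [load 850/1100]
4 containers opened.

4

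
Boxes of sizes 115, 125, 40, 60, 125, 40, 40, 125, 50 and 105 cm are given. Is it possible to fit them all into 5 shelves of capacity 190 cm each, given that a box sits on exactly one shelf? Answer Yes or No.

Yes

A valid assignment using 5 shelves:
  shelf 1: 125 + 60 = 185
  shelf 2: 125 + 50 = 175
  shelf 3: 125 + 40 = 165
  shelf 4: 115 + 40 = 155
  shelf 5: 105 + 40 = 145
Every load is within 190 cm, so 5 shelves suffice.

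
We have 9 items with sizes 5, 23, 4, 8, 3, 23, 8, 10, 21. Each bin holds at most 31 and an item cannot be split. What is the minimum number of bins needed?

4

Total = 23 + 23 + 21 + 10 + 8 + 8 + 5 + 4 + 3 = 105.
Lower bound: ⌈105/31⌉ = 4 bins.
A packing using 4 bins:
  bin 1: 23 + 8 = 31
  bin 2: 23 + 8 = 31
  bin 3: 21 + 10 = 31
  bin 4: 5 + 4 + 3 = 12
This matches the lower bound, so 4 is optimal.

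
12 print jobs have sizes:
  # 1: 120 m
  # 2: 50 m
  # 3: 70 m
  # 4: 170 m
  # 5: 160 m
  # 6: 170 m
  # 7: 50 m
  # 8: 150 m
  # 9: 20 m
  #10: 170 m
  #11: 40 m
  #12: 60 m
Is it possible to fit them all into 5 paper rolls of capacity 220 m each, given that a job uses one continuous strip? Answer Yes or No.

No

Total = 1230 m; ⌈1230/220⌉ = 6.
At least 6 paper rolls are required, but only 5 are allowed.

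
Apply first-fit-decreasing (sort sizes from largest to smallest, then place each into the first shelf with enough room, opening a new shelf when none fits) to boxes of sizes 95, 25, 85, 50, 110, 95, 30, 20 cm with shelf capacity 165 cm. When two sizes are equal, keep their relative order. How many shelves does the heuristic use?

4

Sorted descending: 110, 95, 95, 85, 50, 30, 25, 20.
  110 → shelf 1 (new)  [load 110/165]
  95 → shelf 2 (new)  [load 95/165]
  95 → shelf 3 (new)  [load 95/165]
  85 → shelf 4 (new)  [load 85/165]
  50 → shelf 1  [load 160/165]
  30 → shelf 2  [load 125/165]
  25 → shelf 2  [load 150/165]
  20 → shelf 3  [load 115/165]
4 shelves opened.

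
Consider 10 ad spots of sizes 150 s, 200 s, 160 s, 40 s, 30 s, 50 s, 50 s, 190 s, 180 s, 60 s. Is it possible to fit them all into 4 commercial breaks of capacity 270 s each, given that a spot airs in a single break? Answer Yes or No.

No

Total = 1110 s; ⌈1110/270⌉ = 5.
At least 5 commercial breaks are required, but only 4 are allowed.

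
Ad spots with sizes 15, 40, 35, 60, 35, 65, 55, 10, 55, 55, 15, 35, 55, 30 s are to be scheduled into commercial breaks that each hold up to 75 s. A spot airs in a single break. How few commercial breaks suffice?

9

Total = 65 + 60 + 55 + 55 + 55 + 55 + 40 + 35 + 35 + 35 + 30 + 15 + 15 + 10 = 560 s.
Lower bound: ⌈560/75⌉ = 8 commercial breaks.
A packing using 9 commercial breaks:
  break 1: 65 + 10 = 75
  break 2: 60 + 15 = 75
  break 3: 55 + 15 = 70
  break 4: 55 = 55
  break 5: 55 = 55
  break 6: 55 = 55
  break 7: 40 + 35 = 75
  break 8: 35 + 35 = 70
  break 9: 30 = 30
No arrangement into 8 commercial breaks stays within capacity, so 9 is optimal.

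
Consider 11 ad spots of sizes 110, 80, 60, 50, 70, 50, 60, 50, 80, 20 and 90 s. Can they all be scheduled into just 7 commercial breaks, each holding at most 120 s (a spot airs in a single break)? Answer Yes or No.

A valid assignment using 7 commercial breaks:
  break 1: 110 = 110
  break 2: 90 + 20 = 110
  break 3: 80 = 80
  break 4: 80 = 80
  break 5: 70 + 50 = 120
  break 6: 60 + 60 = 120
  break 7: 50 + 50 = 100
Every load is within 120 s, so 7 commercial breaks suffice.

Yes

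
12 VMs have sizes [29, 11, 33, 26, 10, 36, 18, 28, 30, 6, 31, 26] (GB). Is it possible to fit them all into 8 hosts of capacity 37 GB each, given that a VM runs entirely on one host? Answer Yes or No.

No

Total = 284 GB; ⌈284/37⌉ = 8.
The bound of 8 does not rule out 8, but exhaustive search shows no assignment into 8 hosts of capacity 37 GB exists — the minimum is 9.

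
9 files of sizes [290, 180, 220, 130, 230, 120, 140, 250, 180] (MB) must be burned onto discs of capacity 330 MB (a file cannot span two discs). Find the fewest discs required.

7

Total = 290 + 250 + 230 + 220 + 180 + 180 + 140 + 130 + 120 = 1740 MB.
Lower bound: ⌈1740/330⌉ = 6 discs.
A packing using 7 discs:
  disc 1: 290 = 290
  disc 2: 250 = 250
  disc 3: 230 = 230
  disc 4: 220 = 220
  disc 5: 180 + 140 = 320
  disc 6: 180 + 130 = 310
  disc 7: 120 = 120
No arrangement into 6 discs stays within capacity, so 7 is optimal.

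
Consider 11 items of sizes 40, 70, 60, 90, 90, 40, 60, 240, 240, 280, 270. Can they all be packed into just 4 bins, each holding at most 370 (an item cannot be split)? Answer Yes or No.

A valid assignment using 4 bins:
  bin 1: 280 + 90 = 370
  bin 2: 270 + 60 + 40 = 370
  bin 3: 240 + 90 + 40 = 370
  bin 4: 240 + 70 + 60 = 370
Every load is within 370, so 4 bins suffice.

Yes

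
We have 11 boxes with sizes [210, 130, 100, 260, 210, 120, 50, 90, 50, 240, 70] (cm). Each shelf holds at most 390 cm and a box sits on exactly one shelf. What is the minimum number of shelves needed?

4

Total = 260 + 240 + 210 + 210 + 130 + 120 + 100 + 90 + 70 + 50 + 50 = 1530 cm.
Lower bound: ⌈1530/390⌉ = 4 shelves.
A packing using 4 shelves:
  shelf 1: 260 + 130 = 390
  shelf 2: 240 + 100 + 50 = 390
  shelf 3: 210 + 120 + 50 = 380
  shelf 4: 210 + 90 + 70 = 370
This matches the lower bound, so 4 is optimal.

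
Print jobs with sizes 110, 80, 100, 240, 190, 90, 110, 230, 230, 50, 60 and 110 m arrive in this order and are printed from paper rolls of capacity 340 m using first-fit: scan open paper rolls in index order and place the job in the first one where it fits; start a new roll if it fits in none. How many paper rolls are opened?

5

  110 → roll 1 (new)  [load 110/340]
  80 → roll 1  [load 190/340]
  100 → roll 1  [load 290/340]
  240 → roll 2 (new)  [load 240/340]
  190 → roll 3 (new)  [load 190/340]
  90 → roll 2  [load 330/340]
  110 → roll 3  [load 300/340]
  230 → roll 4 (new)  [load 230/340]
  230 → roll 5 (new)  [load 230/340]
  50 → roll 1  [load 340/340]
  60 → roll 4  [load 290/340]
  110 → roll 5  [load 340/340]
5 paper rolls opened.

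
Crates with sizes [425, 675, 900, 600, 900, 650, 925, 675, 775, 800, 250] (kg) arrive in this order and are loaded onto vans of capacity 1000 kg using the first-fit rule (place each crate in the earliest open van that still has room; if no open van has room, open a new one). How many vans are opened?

10

  425 → van 1 (new)  [load 425/1000]
  675 → van 2 (new)  [load 675/1000]
  900 → van 3 (new)  [load 900/1000]
  600 → van 4 (new)  [load 600/1000]
  900 → van 5 (new)  [load 900/1000]
  650 → van 6 (new)  [load 650/1000]
  925 → van 7 (new)  [load 925/1000]
  675 → van 8 (new)  [load 675/1000]
  775 → van 9 (new)  [load 775/1000]
  800 → van 10 (new)  [load 800/1000]
  250 → van 1  [load 675/1000]
10 vans opened.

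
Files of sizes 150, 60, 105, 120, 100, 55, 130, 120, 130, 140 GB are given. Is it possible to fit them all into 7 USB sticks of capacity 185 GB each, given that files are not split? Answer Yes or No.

Total = 1110 GB; ⌈1110/185⌉ = 6.
8 files each exceed half the capacity and cannot share a USB stick, forcing at least 8 USB sticks.
At least 8 USB sticks are required, but only 7 are allowed.

No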